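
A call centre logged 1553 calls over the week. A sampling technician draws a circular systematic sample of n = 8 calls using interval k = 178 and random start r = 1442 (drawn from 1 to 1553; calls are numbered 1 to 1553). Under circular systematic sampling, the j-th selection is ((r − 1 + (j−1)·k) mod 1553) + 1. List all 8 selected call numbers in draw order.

Selection 1: 1442
Selection 2: 1442 + 178 = 1620 → 1620 − 1553 = 67
Selection 3: 67 + 178 = 245
Selection 4: 245 + 178 = 423
Selection 5: 423 + 178 = 601
Selection 6: 601 + 178 = 779
Selection 7: 779 + 178 = 957
Selection 8: 957 + 178 = 1135

1442, 67, 245, 423, 601, 779, 957, 1135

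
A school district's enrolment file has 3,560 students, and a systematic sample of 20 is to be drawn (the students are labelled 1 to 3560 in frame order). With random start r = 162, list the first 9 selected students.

162, 340, 518, 696, 874, 1052, 1230, 1408, 1586

k = N/n = 3560/20 = 178
student 1: 162
student 2: 162 + 178 = 340
student 3: 340 + 178 = 518
student 4: 518 + 178 = 696
student 5: 696 + 178 = 874
student 6: 874 + 178 = 1052
student 7: 1052 + 178 = 1230
student 8: 1230 + 178 = 1408
student 9: 1408 + 178 = 1586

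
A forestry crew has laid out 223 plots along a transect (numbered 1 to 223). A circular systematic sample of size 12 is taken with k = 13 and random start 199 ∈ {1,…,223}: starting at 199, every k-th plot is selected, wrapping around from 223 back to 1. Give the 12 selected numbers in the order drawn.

199, 212, 2, 15, 28, 41, 54, 67, 80, 93, 106, 119

Selection 1: 199
Selection 2: 199 + 13 = 212
Selection 3: 212 + 13 = 225 → 225 − 223 = 2
Selection 4: 2 + 13 = 15
Selection 5: 15 + 13 = 28
Selection 6: 28 + 13 = 41
Selection 7: 41 + 13 = 54
Selection 8: 54 + 13 = 67
Selection 9: 67 + 13 = 80
Selection 10: 80 + 13 = 93
Selection 11: 93 + 13 = 106
Selection 12: 106 + 13 = 119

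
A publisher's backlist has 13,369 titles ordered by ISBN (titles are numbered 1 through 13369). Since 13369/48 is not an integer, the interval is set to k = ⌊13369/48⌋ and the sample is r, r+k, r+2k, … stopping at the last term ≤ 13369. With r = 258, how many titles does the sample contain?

48

k = ⌊13369/48⌋ = 278
Achieved size = ⌊(13369 − 258)/278⌋ + 1 = ⌊13111/278⌋ + 1 = 47 + 1 = 48
(last selection: 258 + 47×278 = 13324 ≤ 13369; next would be 13602 > 13369)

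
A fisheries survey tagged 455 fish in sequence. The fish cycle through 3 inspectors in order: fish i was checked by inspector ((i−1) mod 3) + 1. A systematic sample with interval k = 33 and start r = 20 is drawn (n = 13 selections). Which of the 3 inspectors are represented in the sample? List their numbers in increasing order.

2

Consecutive selections differ by k = 33, so their inspector numbers differ by 33 mod 3 = 0.
gcd(33, 3) = 3, so the sample visits 3/3 = 1 distinct residues mod 3.
Start 20 is inspector 2; the inspectors hit are 2.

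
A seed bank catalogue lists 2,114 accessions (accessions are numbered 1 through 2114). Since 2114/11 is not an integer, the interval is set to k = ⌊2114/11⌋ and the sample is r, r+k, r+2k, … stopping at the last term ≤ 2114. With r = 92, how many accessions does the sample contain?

k = ⌊2114/11⌋ = 192
Achieved size = ⌊(2114 − 92)/192⌋ + 1 = ⌊2022/192⌋ + 1 = 10 + 1 = 11
(last selection: 92 + 10×192 = 2012 ≤ 2114; next would be 2204 > 2114)

11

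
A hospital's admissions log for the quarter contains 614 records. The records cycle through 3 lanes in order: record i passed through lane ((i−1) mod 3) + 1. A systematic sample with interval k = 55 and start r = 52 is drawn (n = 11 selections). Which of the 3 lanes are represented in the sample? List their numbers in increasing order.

Consecutive selections differ by k = 55, so their lane numbers differ by 55 mod 3 = 1.
gcd(55, 3) = 1, so the sample visits 3/1 = 3 distinct residues mod 3.
Start 52 is lane 1; the lanes hit are 1, 2, 3.

1, 2, 3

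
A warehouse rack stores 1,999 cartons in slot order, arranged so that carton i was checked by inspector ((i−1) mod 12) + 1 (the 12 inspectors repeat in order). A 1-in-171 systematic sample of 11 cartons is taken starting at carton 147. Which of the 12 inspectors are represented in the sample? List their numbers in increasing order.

3, 6, 9, 12

Consecutive selections differ by k = 171, so their inspector numbers differ by 171 mod 12 = 3.
gcd(171, 12) = 3, so the sample visits 12/3 = 4 distinct residues mod 12.
Start 147 is inspector 3; the inspectors hit are 3, 6, 9, 12.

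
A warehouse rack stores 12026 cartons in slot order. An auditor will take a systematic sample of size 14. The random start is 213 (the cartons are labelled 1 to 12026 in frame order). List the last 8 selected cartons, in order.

k = N/n = 12026/14 = 859
7th selection = 213 + 6×859 = 5367
8th: 5367 + 859 = 6226
9th: 6226 + 859 = 7085
10th: 7085 + 859 = 7944
11th: 7944 + 859 = 8803
12th: 8803 + 859 = 9662
13th: 9662 + 859 = 10521
14th: 10521 + 859 = 11380

5367, 6226, 7085, 7944, 8803, 9662, 10521, 11380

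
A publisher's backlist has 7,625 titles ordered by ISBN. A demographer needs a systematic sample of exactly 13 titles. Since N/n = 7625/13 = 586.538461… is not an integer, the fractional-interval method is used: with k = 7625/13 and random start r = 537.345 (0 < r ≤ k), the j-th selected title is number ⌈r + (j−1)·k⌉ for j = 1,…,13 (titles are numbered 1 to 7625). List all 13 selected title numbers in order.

j=1: r + 0k = 537.345 → ⌈·⌉ = 538
j=2: r + 1k = 1123.883461… → ⌈·⌉ = 1124
j=3: r + 2k = 1710.421923… → ⌈·⌉ = 1711
j=4: r + 3k = 2296.960384… → ⌈·⌉ = 2297
j=5: r + 4k = 2883.498846… → ⌈·⌉ = 2884
j=6: r + 5k = 3470.037307… → ⌈·⌉ = 3471
j=7: r + 6k = 4056.575769… → ⌈·⌉ = 4057
j=8: r + 7k = 4643.114230… → ⌈·⌉ = 4644
j=9: r + 8k = 5229.652692… → ⌈·⌉ = 5230
j=10: r + 9k = 5816.191153… → ⌈·⌉ = 5817
j=11: r + 10k = 6402.729615… → ⌈·⌉ = 6403
j=12: r + 11k = 6989.268076… → ⌈·⌉ = 6990
j=13: r + 12k = 7575.806538… → ⌈·⌉ = 7576

538, 1124, 1711, 2297, 2884, 3471, 4057, 4644, 5230, 5817, 6403, 6990, 7576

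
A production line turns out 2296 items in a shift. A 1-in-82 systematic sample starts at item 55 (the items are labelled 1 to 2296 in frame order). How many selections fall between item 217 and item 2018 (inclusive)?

22

k = 82
First selection ≥ 217: 55 + ⌈(217−55)/82⌉·82 = 55 + 2×82 = 219
Last selection ≤ 2018: 55 + ⌊(2018−55)/82⌋·82 = 55 + 23×82 = 1941
Count = 23 − 2 + 1 = 22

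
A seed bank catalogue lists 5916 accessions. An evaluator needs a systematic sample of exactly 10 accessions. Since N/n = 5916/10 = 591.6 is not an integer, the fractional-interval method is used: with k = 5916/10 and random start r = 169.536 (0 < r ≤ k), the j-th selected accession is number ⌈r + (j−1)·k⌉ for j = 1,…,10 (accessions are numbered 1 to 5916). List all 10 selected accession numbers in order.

j=1: r + 0k = 169.536 → ⌈·⌉ = 170
j=2: r + 1k = 761.136 → ⌈·⌉ = 762
j=3: r + 2k = 1352.736 → ⌈·⌉ = 1353
j=4: r + 3k = 1944.336 → ⌈·⌉ = 1945
j=5: r + 4k = 2535.936 → ⌈·⌉ = 2536
j=6: r + 5k = 3127.536 → ⌈·⌉ = 3128
j=7: r + 6k = 3719.136 → ⌈·⌉ = 3720
j=8: r + 7k = 4310.736 → ⌈·⌉ = 4311
j=9: r + 8k = 4902.336 → ⌈·⌉ = 4903
j=10: r + 9k = 5493.936 → ⌈·⌉ = 5494

170, 762, 1353, 1945, 2536, 3128, 3720, 4311, 4903, 5494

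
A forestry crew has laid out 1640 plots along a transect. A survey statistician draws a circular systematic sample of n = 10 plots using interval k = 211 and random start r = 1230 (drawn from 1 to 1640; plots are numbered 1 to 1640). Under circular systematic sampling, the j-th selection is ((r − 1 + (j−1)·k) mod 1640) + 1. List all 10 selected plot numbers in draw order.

1230, 1441, 12, 223, 434, 645, 856, 1067, 1278, 1489

Selection 1: 1230
Selection 2: 1230 + 211 = 1441
Selection 3: 1441 + 211 = 1652 → 1652 − 1640 = 12
Selection 4: 12 + 211 = 223
Selection 5: 223 + 211 = 434
Selection 6: 434 + 211 = 645
Selection 7: 645 + 211 = 856
Selection 8: 856 + 211 = 1067
Selection 9: 1067 + 211 = 1278
Selection 10: 1278 + 211 = 1489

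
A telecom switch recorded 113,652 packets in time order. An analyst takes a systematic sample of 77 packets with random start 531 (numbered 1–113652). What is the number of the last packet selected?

k = 113652/77 = 1476
77th selection = r + (77−1)·k = 531 + 76×1476 = 531 + 112176 = 112707

112707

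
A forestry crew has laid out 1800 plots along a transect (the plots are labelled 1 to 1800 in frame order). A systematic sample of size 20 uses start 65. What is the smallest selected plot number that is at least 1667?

k = 1800/20 = 90
Steps past start: ⌈(1667 − 65)/90⌉ = ⌈1602/90⌉ = 18
Selected plot: 65 + 18×90 = 1685

1685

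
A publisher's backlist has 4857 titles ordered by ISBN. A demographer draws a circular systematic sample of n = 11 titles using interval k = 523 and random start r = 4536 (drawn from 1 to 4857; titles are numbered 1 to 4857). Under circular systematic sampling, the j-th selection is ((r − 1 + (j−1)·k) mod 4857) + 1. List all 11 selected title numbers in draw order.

Selection 1: 4536
Selection 2: 4536 + 523 = 5059 → 5059 − 4857 = 202
Selection 3: 202 + 523 = 725
Selection 4: 725 + 523 = 1248
Selection 5: 1248 + 523 = 1771
Selection 6: 1771 + 523 = 2294
Selection 7: 2294 + 523 = 2817
Selection 8: 2817 + 523 = 3340
Selection 9: 3340 + 523 = 3863
Selection 10: 3863 + 523 = 4386
Selection 11: 4386 + 523 = 4909 → 4909 − 4857 = 52

4536, 202, 725, 1248, 1771, 2294, 2817, 3340, 3863, 4386, 52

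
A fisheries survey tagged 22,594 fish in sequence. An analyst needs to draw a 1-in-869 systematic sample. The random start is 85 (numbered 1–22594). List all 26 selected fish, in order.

fish 1: 85
fish 2: 85 + 869 = 954
fish 3: 954 + 869 = 1823
fish 4: 1823 + 869 = 2692
fish 5: 2692 + 869 = 3561
fish 6: 3561 + 869 = 4430
fish 7: 4430 + 869 = 5299
fish 8: 5299 + 869 = 6168
fish 9: 6168 + 869 = 7037
fish 10: 7037 + 869 = 7906
fish 11: 7906 + 869 = 8775
fish 12: 8775 + 869 = 9644
fish 13: 9644 + 869 = 10513
fish 14: 10513 + 869 = 11382
fish 15: 11382 + 869 = 12251
fish 16: 12251 + 869 = 13120
fish 17: 13120 + 869 = 13989
fish 18: 13989 + 869 = 14858
fish 19: 14858 + 869 = 15727
fish 20: 15727 + 869 = 16596
fish 21: 16596 + 869 = 17465
fish 22: 17465 + 869 = 18334
fish 23: 18334 + 869 = 19203
fish 24: 19203 + 869 = 20072
fish 25: 20072 + 869 = 20941
fish 26: 20941 + 869 = 21810

85, 954, 1823, 2692, 3561, 4430, 5299, 6168, 7037, 7906, 8775, 9644, 10513, 11382, 12251, 13120, 13989, 14858, 15727, 16596, 17465, 18334, 19203, 20072, 20941, 21810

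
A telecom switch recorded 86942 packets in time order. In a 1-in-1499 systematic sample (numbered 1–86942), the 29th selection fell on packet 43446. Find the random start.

k = 1499
r = 43446 − (29−1)×1499 = 43446 − 41972 = 1474

1474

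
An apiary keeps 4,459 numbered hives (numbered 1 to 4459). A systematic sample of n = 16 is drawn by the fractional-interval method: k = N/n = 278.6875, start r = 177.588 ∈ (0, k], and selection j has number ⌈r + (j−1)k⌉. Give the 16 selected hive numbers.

j=1: r + 0k = 177.588 → ⌈·⌉ = 178
j=2: r + 1k = 456.2755 → ⌈·⌉ = 457
j=3: r + 2k = 734.963 → ⌈·⌉ = 735
j=4: r + 3k = 1013.6505 → ⌈·⌉ = 1014
j=5: r + 4k = 1292.338 → ⌈·⌉ = 1293
j=6: r + 5k = 1571.0255 → ⌈·⌉ = 1572
j=7: r + 6k = 1849.713 → ⌈·⌉ = 1850
j=8: r + 7k = 2128.4005 → ⌈·⌉ = 2129
j=9: r + 8k = 2407.088 → ⌈·⌉ = 2408
j=10: r + 9k = 2685.7755 → ⌈·⌉ = 2686
j=11: r + 10k = 2964.463 → ⌈·⌉ = 2965
j=12: r + 11k = 3243.1505 → ⌈·⌉ = 3244
j=13: r + 12k = 3521.838 → ⌈·⌉ = 3522
j=14: r + 13k = 3800.5255 → ⌈·⌉ = 3801
j=15: r + 14k = 4079.213 → ⌈·⌉ = 4080
j=16: r + 15k = 4357.9005 → ⌈·⌉ = 4358

178, 457, 735, 1014, 1293, 1572, 1850, 2129, 2408, 2686, 2965, 3244, 3522, 3801, 4080, 4358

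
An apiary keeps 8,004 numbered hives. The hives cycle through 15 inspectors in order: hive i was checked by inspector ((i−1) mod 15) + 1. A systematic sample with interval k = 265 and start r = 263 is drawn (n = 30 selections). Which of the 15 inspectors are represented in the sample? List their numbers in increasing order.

Consecutive selections differ by k = 265, so their inspector numbers differ by 265 mod 15 = 10.
gcd(265, 15) = 5, so the sample visits 15/5 = 3 distinct residues mod 15.
Start 263 is inspector 8; the inspectors hit are 3, 8, 13.

3, 8, 13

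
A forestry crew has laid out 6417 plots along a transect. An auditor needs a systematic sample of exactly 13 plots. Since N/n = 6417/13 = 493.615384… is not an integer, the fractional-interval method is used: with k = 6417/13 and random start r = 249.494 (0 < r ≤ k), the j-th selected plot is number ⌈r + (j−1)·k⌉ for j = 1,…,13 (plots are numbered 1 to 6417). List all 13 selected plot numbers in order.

250, 744, 1237, 1731, 2224, 2718, 3212, 3705, 4199, 4693, 5186, 5680, 6173

j=1: r + 0k = 249.494 → ⌈·⌉ = 250
j=2: r + 1k = 743.109384… → ⌈·⌉ = 744
j=3: r + 2k = 1236.724769… → ⌈·⌉ = 1237
j=4: r + 3k = 1730.340153… → ⌈·⌉ = 1731
j=5: r + 4k = 2223.955538… → ⌈·⌉ = 2224
j=6: r + 5k = 2717.570923… → ⌈·⌉ = 2718
j=7: r + 6k = 3211.186307… → ⌈·⌉ = 3212
j=8: r + 7k = 3704.801692… → ⌈·⌉ = 3705
j=9: r + 8k = 4198.417076… → ⌈·⌉ = 4199
j=10: r + 9k = 4692.032461… → ⌈·⌉ = 4693
j=11: r + 10k = 5185.647846… → ⌈·⌉ = 5186
j=12: r + 11k = 5679.263230… → ⌈·⌉ = 5680
j=13: r + 12k = 6172.878615… → ⌈·⌉ = 6173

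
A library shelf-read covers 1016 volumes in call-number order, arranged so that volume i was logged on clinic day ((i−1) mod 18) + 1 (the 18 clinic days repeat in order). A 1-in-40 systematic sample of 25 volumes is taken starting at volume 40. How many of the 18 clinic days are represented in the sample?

9

Consecutive selections differ by k = 40, so their clinic day numbers differ by 40 mod 18 = 4.
gcd(40, 18) = 2, so the sample visits 18/2 = 9 distinct residues mod 18.
Start 40 is clinic day 4; the clinic days hit are 2, 4, 6, 8, 10, 12, 14, 16, 18.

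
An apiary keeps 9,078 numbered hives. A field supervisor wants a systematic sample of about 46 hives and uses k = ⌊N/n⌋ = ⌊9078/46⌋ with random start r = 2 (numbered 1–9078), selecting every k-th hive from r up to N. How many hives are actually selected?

47

k = ⌊9078/46⌋ = 197
Achieved size = ⌊(9078 − 2)/197⌋ + 1 = ⌊9076/197⌋ + 1 = 46 + 1 = 47
(last selection: 2 + 46×197 = 9064 ≤ 9078; next would be 9261 > 9078)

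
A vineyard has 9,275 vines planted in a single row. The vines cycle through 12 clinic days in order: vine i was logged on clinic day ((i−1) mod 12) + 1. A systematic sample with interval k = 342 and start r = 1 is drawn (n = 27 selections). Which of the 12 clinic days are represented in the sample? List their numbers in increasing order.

Consecutive selections differ by k = 342, so their clinic day numbers differ by 342 mod 12 = 6.
gcd(342, 12) = 6, so the sample visits 12/6 = 2 distinct residues mod 12.
Start 1 is clinic day 1; the clinic days hit are 1, 7.

1, 7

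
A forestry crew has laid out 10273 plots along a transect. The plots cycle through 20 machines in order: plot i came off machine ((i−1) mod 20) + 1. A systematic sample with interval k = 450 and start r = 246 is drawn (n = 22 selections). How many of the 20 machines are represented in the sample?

2

Consecutive selections differ by k = 450, so their machine numbers differ by 450 mod 20 = 10.
gcd(450, 20) = 10, so the sample visits 20/10 = 2 distinct residues mod 20.
Start 246 is machine 6; the machines hit are 6, 16.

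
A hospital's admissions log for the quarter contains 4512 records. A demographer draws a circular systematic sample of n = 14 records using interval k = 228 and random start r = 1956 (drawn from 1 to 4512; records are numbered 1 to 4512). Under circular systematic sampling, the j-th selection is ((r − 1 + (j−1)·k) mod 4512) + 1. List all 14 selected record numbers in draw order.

Selection 1: 1956
Selection 2: 1956 + 228 = 2184
Selection 3: 2184 + 228 = 2412
Selection 4: 2412 + 228 = 2640
Selection 5: 2640 + 228 = 2868
Selection 6: 2868 + 228 = 3096
Selection 7: 3096 + 228 = 3324
Selection 8: 3324 + 228 = 3552
Selection 9: 3552 + 228 = 3780
Selection 10: 3780 + 228 = 4008
Selection 11: 4008 + 228 = 4236
Selection 12: 4236 + 228 = 4464
Selection 13: 4464 + 228 = 4692 → 4692 − 4512 = 180
Selection 14: 180 + 228 = 408

1956, 2184, 2412, 2640, 2868, 3096, 3324, 3552, 3780, 4008, 4236, 4464, 180, 408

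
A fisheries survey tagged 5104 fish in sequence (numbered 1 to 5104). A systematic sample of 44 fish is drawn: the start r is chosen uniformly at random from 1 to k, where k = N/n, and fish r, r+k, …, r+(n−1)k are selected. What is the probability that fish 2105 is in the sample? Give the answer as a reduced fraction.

1/116

k = 5104/44 = 116.
Fish 2105 is selected iff r ≡ 2105 (mod 116); exactly one such r in {1,…,116}.
Inclusion probability = 1/116.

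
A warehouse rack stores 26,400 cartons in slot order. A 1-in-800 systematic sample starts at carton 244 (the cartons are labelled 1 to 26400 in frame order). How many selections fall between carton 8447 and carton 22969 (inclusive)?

k = 800
First selection ≥ 8447: 244 + ⌈(8447−244)/800⌉·800 = 244 + 11×800 = 9044
Last selection ≤ 22969: 244 + ⌊(22969−244)/800⌋·800 = 244 + 28×800 = 22644
Count = 28 − 11 + 1 = 18

18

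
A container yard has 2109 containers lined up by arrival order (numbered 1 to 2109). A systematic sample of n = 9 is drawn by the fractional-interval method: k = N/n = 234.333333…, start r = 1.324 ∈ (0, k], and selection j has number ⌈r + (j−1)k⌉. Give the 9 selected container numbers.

2, 236, 470, 705, 939, 1173, 1408, 1642, 1876

j=1: r + 0k = 1.324 → ⌈·⌉ = 2
j=2: r + 1k = 235.657333… → ⌈·⌉ = 236
j=3: r + 2k = 469.990666… → ⌈·⌉ = 470
j=4: r + 3k = 704.324 → ⌈·⌉ = 705
j=5: r + 4k = 938.657333… → ⌈·⌉ = 939
j=6: r + 5k = 1172.990666… → ⌈·⌉ = 1173
j=7: r + 6k = 1407.324 → ⌈·⌉ = 1408
j=8: r + 7k = 1641.657333… → ⌈·⌉ = 1642
j=9: r + 8k = 1875.990666… → ⌈·⌉ = 1876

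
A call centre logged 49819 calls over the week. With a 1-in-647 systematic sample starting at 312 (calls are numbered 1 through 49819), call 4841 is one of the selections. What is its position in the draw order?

k = 647
position = (4841 − 312)/647 + 1 = 4529/647 + 1 = 7 + 1 = 8

8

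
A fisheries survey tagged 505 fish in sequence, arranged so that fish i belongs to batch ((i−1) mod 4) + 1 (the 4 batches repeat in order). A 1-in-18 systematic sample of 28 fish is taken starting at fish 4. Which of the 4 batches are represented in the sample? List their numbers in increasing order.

2, 4

Consecutive selections differ by k = 18, so their batch numbers differ by 18 mod 4 = 2.
gcd(18, 4) = 2, so the sample visits 4/2 = 2 distinct residues mod 4.
Start 4 is batch 4; the batches hit are 2, 4.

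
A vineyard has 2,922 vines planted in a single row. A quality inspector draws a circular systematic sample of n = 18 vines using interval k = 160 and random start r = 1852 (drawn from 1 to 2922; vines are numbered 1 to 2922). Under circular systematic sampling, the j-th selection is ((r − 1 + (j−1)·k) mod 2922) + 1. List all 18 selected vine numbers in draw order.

1852, 2012, 2172, 2332, 2492, 2652, 2812, 50, 210, 370, 530, 690, 850, 1010, 1170, 1330, 1490, 1650

Selection 1: 1852
Selection 2: 1852 + 160 = 2012
Selection 3: 2012 + 160 = 2172
Selection 4: 2172 + 160 = 2332
Selection 5: 2332 + 160 = 2492
Selection 6: 2492 + 160 = 2652
Selection 7: 2652 + 160 = 2812
Selection 8: 2812 + 160 = 2972 → 2972 − 2922 = 50
Selection 9: 50 + 160 = 210
Selection 10: 210 + 160 = 370
Selection 11: 370 + 160 = 530
Selection 12: 530 + 160 = 690
Selection 13: 690 + 160 = 850
Selection 14: 850 + 160 = 1010
Selection 15: 1010 + 160 = 1170
Selection 16: 1170 + 160 = 1330
Selection 17: 1330 + 160 = 1490
Selection 18: 1490 + 160 = 1650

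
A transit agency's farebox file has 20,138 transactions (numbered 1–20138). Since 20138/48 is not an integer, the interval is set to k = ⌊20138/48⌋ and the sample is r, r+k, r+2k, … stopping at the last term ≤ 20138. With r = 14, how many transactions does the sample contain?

49

k = ⌊20138/48⌋ = 419
Achieved size = ⌊(20138 − 14)/419⌋ + 1 = ⌊20124/419⌋ + 1 = 48 + 1 = 49
(last selection: 14 + 48×419 = 20126 ≤ 20138; next would be 20545 > 20138)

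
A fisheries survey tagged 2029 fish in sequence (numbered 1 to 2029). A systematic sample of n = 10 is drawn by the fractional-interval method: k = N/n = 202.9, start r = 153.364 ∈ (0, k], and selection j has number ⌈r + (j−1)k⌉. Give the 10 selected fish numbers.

154, 357, 560, 763, 965, 1168, 1371, 1574, 1777, 1980

j=1: r + 0k = 153.364 → ⌈·⌉ = 154
j=2: r + 1k = 356.264 → ⌈·⌉ = 357
j=3: r + 2k = 559.164 → ⌈·⌉ = 560
j=4: r + 3k = 762.064 → ⌈·⌉ = 763
j=5: r + 4k = 964.964 → ⌈·⌉ = 965
j=6: r + 5k = 1167.864 → ⌈·⌉ = 1168
j=7: r + 6k = 1370.764 → ⌈·⌉ = 1371
j=8: r + 7k = 1573.664 → ⌈·⌉ = 1574
j=9: r + 8k = 1776.564 → ⌈·⌉ = 1777
j=10: r + 9k = 1979.464 → ⌈·⌉ = 1980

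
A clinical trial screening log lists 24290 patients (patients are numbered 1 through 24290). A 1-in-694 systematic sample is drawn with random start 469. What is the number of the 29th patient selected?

k = 694
29th selection = r + (29−1)·k = 469 + 28×694 = 469 + 19432 = 19901

19901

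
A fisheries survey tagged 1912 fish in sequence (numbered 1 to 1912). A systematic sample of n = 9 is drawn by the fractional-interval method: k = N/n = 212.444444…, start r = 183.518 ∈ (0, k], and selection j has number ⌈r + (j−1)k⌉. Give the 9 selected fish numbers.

j=1: r + 0k = 183.518 → ⌈·⌉ = 184
j=2: r + 1k = 395.962444… → ⌈·⌉ = 396
j=3: r + 2k = 608.406888… → ⌈·⌉ = 609
j=4: r + 3k = 820.851333… → ⌈·⌉ = 821
j=5: r + 4k = 1033.295777… → ⌈·⌉ = 1034
j=6: r + 5k = 1245.740222… → ⌈·⌉ = 1246
j=7: r + 6k = 1458.184666… → ⌈·⌉ = 1459
j=8: r + 7k = 1670.629111… → ⌈·⌉ = 1671
j=9: r + 8k = 1883.073555… → ⌈·⌉ = 1884

184, 396, 609, 821, 1034, 1246, 1459, 1671, 1884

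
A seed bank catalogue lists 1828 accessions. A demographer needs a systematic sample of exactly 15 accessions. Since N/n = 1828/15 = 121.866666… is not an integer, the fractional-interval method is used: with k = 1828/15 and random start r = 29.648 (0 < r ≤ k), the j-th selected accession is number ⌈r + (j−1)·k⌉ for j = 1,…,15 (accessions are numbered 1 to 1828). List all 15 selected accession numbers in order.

30, 152, 274, 396, 518, 639, 761, 883, 1005, 1127, 1249, 1371, 1493, 1614, 1736

j=1: r + 0k = 29.648 → ⌈·⌉ = 30
j=2: r + 1k = 151.514666… → ⌈·⌉ = 152
j=3: r + 2k = 273.381333… → ⌈·⌉ = 274
j=4: r + 3k = 395.248 → ⌈·⌉ = 396
j=5: r + 4k = 517.114666… → ⌈·⌉ = 518
j=6: r + 5k = 638.981333… → ⌈·⌉ = 639
j=7: r + 6k = 760.848 → ⌈·⌉ = 761
j=8: r + 7k = 882.714666… → ⌈·⌉ = 883
j=9: r + 8k = 1004.581333… → ⌈·⌉ = 1005
j=10: r + 9k = 1126.448 → ⌈·⌉ = 1127
j=11: r + 10k = 1248.314666… → ⌈·⌉ = 1249
j=12: r + 11k = 1370.181333… → ⌈·⌉ = 1371
j=13: r + 12k = 1492.048 → ⌈·⌉ = 1493
j=14: r + 13k = 1613.914666… → ⌈·⌉ = 1614
j=15: r + 14k = 1735.781333… → ⌈·⌉ = 1736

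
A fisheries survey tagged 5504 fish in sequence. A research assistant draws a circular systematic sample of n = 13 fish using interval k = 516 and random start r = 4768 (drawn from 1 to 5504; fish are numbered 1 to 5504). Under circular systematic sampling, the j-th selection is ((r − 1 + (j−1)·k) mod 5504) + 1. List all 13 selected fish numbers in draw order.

Selection 1: 4768
Selection 2: 4768 + 516 = 5284
Selection 3: 5284 + 516 = 5800 → 5800 − 5504 = 296
Selection 4: 296 + 516 = 812
Selection 5: 812 + 516 = 1328
Selection 6: 1328 + 516 = 1844
Selection 7: 1844 + 516 = 2360
Selection 8: 2360 + 516 = 2876
Selection 9: 2876 + 516 = 3392
Selection 10: 3392 + 516 = 3908
Selection 11: 3908 + 516 = 4424
Selection 12: 4424 + 516 = 4940
Selection 13: 4940 + 516 = 5456

4768, 5284, 296, 812, 1328, 1844, 2360, 2876, 3392, 3908, 4424, 4940, 5456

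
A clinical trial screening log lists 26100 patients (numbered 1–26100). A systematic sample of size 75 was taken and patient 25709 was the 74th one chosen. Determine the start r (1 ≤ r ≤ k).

305

k = 26100/75 = 348
r = 25709 − (74−1)×348 = 25709 − 25404 = 305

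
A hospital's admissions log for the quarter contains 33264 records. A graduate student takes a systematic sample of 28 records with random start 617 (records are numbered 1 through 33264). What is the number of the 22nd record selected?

25565

k = 33264/28 = 1188
22nd selection = r + (22−1)·k = 617 + 21×1188 = 617 + 24948 = 25565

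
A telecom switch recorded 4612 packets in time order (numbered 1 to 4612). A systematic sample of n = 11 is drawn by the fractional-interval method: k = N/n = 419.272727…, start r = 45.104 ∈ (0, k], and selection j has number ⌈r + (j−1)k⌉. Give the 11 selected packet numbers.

46, 465, 884, 1303, 1723, 2142, 2561, 2981, 3400, 3819, 4238

j=1: r + 0k = 45.104 → ⌈·⌉ = 46
j=2: r + 1k = 464.376727… → ⌈·⌉ = 465
j=3: r + 2k = 883.649454… → ⌈·⌉ = 884
j=4: r + 3k = 1302.922181… → ⌈·⌉ = 1303
j=5: r + 4k = 1722.194909… → ⌈·⌉ = 1723
j=6: r + 5k = 2141.467636… → ⌈·⌉ = 2142
j=7: r + 6k = 2560.740363… → ⌈·⌉ = 2561
j=8: r + 7k = 2980.013090… → ⌈·⌉ = 2981
j=9: r + 8k = 3399.285818… → ⌈·⌉ = 3400
j=10: r + 9k = 3818.558545… → ⌈·⌉ = 3819
j=11: r + 10k = 4237.831272… → ⌈·⌉ = 4238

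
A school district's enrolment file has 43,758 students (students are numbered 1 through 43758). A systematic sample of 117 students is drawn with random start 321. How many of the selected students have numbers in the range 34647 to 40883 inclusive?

17

k = 43758/117 = 374
First selection ≥ 34647: 321 + ⌈(34647−321)/374⌉·374 = 321 + 92×374 = 34729
Last selection ≤ 40883: 321 + ⌊(40883−321)/374⌋·374 = 321 + 108×374 = 40713
Count = 108 − 92 + 1 = 17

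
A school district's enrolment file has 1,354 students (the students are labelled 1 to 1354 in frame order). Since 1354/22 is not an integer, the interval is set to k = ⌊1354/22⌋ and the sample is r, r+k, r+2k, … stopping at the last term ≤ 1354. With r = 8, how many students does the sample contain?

k = ⌊1354/22⌋ = 61
Achieved size = ⌊(1354 − 8)/61⌋ + 1 = ⌊1346/61⌋ + 1 = 22 + 1 = 23
(last selection: 8 + 22×61 = 1350 ≤ 1354; next would be 1411 > 1354)

23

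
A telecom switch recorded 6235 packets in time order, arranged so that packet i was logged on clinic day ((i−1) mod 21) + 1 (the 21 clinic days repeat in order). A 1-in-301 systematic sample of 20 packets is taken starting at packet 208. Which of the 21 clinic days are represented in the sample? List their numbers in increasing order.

5, 12, 19

Consecutive selections differ by k = 301, so their clinic day numbers differ by 301 mod 21 = 7.
gcd(301, 21) = 7, so the sample visits 21/7 = 3 distinct residues mod 21.
Start 208 is clinic day 19; the clinic days hit are 5, 12, 19.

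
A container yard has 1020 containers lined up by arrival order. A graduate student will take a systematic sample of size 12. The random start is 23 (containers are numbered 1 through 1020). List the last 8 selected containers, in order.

k = N/n = 1020/12 = 85
5th selection = 23 + 4×85 = 363
6th: 363 + 85 = 448
7th: 448 + 85 = 533
8th: 533 + 85 = 618
9th: 618 + 85 = 703
10th: 703 + 85 = 788
11th: 788 + 85 = 873
12th: 873 + 85 = 958

363, 448, 533, 618, 703, 788, 873, 958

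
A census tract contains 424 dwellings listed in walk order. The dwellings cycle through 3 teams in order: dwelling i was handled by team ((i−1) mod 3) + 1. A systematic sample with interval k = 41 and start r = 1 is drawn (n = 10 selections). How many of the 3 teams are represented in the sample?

Consecutive selections differ by k = 41, so their team numbers differ by 41 mod 3 = 2.
gcd(41, 3) = 1, so the sample visits 3/1 = 3 distinct residues mod 3.
Start 1 is team 1; the teams hit are 1, 2, 3.

3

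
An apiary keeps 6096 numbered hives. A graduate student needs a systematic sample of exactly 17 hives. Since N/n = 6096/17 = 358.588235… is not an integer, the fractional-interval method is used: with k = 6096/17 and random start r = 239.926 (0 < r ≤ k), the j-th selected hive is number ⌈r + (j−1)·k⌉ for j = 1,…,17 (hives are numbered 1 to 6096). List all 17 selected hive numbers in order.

240, 599, 958, 1316, 1675, 2033, 2392, 2751, 3109, 3468, 3826, 4185, 4543, 4902, 5261, 5619, 5978

j=1: r + 0k = 239.926 → ⌈·⌉ = 240
j=2: r + 1k = 598.514235… → ⌈·⌉ = 599
j=3: r + 2k = 957.102470… → ⌈·⌉ = 958
j=4: r + 3k = 1315.690705… → ⌈·⌉ = 1316
j=5: r + 4k = 1674.278941… → ⌈·⌉ = 1675
j=6: r + 5k = 2032.867176… → ⌈·⌉ = 2033
j=7: r + 6k = 2391.455411… → ⌈·⌉ = 2392
j=8: r + 7k = 2750.043647… → ⌈·⌉ = 2751
j=9: r + 8k = 3108.631882… → ⌈·⌉ = 3109
j=10: r + 9k = 3467.220117… → ⌈·⌉ = 3468
j=11: r + 10k = 3825.808352… → ⌈·⌉ = 3826
j=12: r + 11k = 4184.396588… → ⌈·⌉ = 4185
j=13: r + 12k = 4542.984823… → ⌈·⌉ = 4543
j=14: r + 13k = 4901.573058… → ⌈·⌉ = 4902
j=15: r + 14k = 5260.161294… → ⌈·⌉ = 5261
j=16: r + 15k = 5618.749529… → ⌈·⌉ = 5619
j=17: r + 16k = 5977.337764… → ⌈·⌉ = 5978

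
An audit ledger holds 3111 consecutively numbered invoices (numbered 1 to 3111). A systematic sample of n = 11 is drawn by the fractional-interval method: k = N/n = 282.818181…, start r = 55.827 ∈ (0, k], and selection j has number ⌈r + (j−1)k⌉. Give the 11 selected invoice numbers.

j=1: r + 0k = 55.827 → ⌈·⌉ = 56
j=2: r + 1k = 338.645181… → ⌈·⌉ = 339
j=3: r + 2k = 621.463363… → ⌈·⌉ = 622
j=4: r + 3k = 904.281545… → ⌈·⌉ = 905
j=5: r + 4k = 1187.099727… → ⌈·⌉ = 1188
j=6: r + 5k = 1469.917909… → ⌈·⌉ = 1470
j=7: r + 6k = 1752.736090… → ⌈·⌉ = 1753
j=8: r + 7k = 2035.554272… → ⌈·⌉ = 2036
j=9: r + 8k = 2318.372454… → ⌈·⌉ = 2319
j=10: r + 9k = 2601.190636… → ⌈·⌉ = 2602
j=11: r + 10k = 2884.008818… → ⌈·⌉ = 2885

56, 339, 622, 905, 1188, 1470, 1753, 2036, 2319, 2602, 2885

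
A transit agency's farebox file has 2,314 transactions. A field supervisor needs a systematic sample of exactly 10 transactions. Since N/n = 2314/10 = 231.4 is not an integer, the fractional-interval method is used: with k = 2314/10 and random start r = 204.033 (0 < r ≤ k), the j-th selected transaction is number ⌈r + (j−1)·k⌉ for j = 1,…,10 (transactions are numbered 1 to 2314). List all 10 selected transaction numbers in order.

j=1: r + 0k = 204.033 → ⌈·⌉ = 205
j=2: r + 1k = 435.433 → ⌈·⌉ = 436
j=3: r + 2k = 666.833 → ⌈·⌉ = 667
j=4: r + 3k = 898.233 → ⌈·⌉ = 899
j=5: r + 4k = 1129.633 → ⌈·⌉ = 1130
j=6: r + 5k = 1361.033 → ⌈·⌉ = 1362
j=7: r + 6k = 1592.433 → ⌈·⌉ = 1593
j=8: r + 7k = 1823.833 → ⌈·⌉ = 1824
j=9: r + 8k = 2055.233 → ⌈·⌉ = 2056
j=10: r + 9k = 2286.633 → ⌈·⌉ = 2287

205, 436, 667, 899, 1130, 1362, 1593, 1824, 2056, 2287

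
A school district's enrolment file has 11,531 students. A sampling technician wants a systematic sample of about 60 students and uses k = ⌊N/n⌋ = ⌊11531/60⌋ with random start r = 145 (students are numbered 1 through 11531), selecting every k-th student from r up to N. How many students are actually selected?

60

k = ⌊11531/60⌋ = 192
Achieved size = ⌊(11531 − 145)/192⌋ + 1 = ⌊11386/192⌋ + 1 = 59 + 1 = 60
(last selection: 145 + 59×192 = 11473 ≤ 11531; next would be 11665 > 11531)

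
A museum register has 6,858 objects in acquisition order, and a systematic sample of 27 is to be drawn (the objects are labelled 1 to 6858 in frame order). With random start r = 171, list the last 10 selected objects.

k = N/n = 6858/27 = 254
18th selection = 171 + 17×254 = 4489
19th: 4489 + 254 = 4743
20th: 4743 + 254 = 4997
21st: 4997 + 254 = 5251
22nd: 5251 + 254 = 5505
23rd: 5505 + 254 = 5759
24th: 5759 + 254 = 6013
25th: 6013 + 254 = 6267
26th: 6267 + 254 = 6521
27th: 6521 + 254 = 6775

4489, 4743, 4997, 5251, 5505, 5759, 6013, 6267, 6521, 6775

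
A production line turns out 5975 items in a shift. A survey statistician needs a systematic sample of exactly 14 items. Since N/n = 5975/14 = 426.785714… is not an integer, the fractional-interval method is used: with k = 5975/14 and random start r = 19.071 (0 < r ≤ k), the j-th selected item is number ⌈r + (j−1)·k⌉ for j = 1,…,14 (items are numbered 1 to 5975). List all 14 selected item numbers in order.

j=1: r + 0k = 19.071 → ⌈·⌉ = 20
j=2: r + 1k = 445.856714… → ⌈·⌉ = 446
j=3: r + 2k = 872.642428… → ⌈·⌉ = 873
j=4: r + 3k = 1299.428142… → ⌈·⌉ = 1300
j=5: r + 4k = 1726.213857… → ⌈·⌉ = 1727
j=6: r + 5k = 2152.999571… → ⌈·⌉ = 2153
j=7: r + 6k = 2579.785285… → ⌈·⌉ = 2580
j=8: r + 7k = 3006.571 → ⌈·⌉ = 3007
j=9: r + 8k = 3433.356714… → ⌈·⌉ = 3434
j=10: r + 9k = 3860.142428… → ⌈·⌉ = 3861
j=11: r + 10k = 4286.928142… → ⌈·⌉ = 4287
j=12: r + 11k = 4713.713857… → ⌈·⌉ = 4714
j=13: r + 12k = 5140.499571… → ⌈·⌉ = 5141
j=14: r + 13k = 5567.285285… → ⌈·⌉ = 5568

20, 446, 873, 1300, 1727, 2153, 2580, 3007, 3434, 3861, 4287, 4714, 5141, 5568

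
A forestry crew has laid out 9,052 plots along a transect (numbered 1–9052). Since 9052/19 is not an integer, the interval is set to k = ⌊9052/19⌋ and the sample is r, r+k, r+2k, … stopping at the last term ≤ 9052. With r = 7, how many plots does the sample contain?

k = ⌊9052/19⌋ = 476
Achieved size = ⌊(9052 − 7)/476⌋ + 1 = ⌊9045/476⌋ + 1 = 19 + 1 = 20
(last selection: 7 + 19×476 = 9051 ≤ 9052; next would be 9527 > 9052)

20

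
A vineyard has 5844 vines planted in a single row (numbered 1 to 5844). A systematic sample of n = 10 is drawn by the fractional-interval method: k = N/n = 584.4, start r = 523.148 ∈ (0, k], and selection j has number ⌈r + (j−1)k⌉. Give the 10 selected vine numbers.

524, 1108, 1692, 2277, 2861, 3446, 4030, 4614, 5199, 5783

j=1: r + 0k = 523.148 → ⌈·⌉ = 524
j=2: r + 1k = 1107.548 → ⌈·⌉ = 1108
j=3: r + 2k = 1691.948 → ⌈·⌉ = 1692
j=4: r + 3k = 2276.348 → ⌈·⌉ = 2277
j=5: r + 4k = 2860.748 → ⌈·⌉ = 2861
j=6: r + 5k = 3445.148 → ⌈·⌉ = 3446
j=7: r + 6k = 4029.548 → ⌈·⌉ = 4030
j=8: r + 7k = 4613.948 → ⌈·⌉ = 4614
j=9: r + 8k = 5198.348 → ⌈·⌉ = 5199
j=10: r + 9k = 5782.748 → ⌈·⌉ = 5783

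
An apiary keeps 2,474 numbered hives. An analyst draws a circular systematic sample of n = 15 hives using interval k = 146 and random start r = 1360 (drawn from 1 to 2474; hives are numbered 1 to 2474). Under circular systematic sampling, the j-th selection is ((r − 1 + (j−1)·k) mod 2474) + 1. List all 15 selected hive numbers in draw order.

1360, 1506, 1652, 1798, 1944, 2090, 2236, 2382, 54, 200, 346, 492, 638, 784, 930

Selection 1: 1360
Selection 2: 1360 + 146 = 1506
Selection 3: 1506 + 146 = 1652
Selection 4: 1652 + 146 = 1798
Selection 5: 1798 + 146 = 1944
Selection 6: 1944 + 146 = 2090
Selection 7: 2090 + 146 = 2236
Selection 8: 2236 + 146 = 2382
Selection 9: 2382 + 146 = 2528 → 2528 − 2474 = 54
Selection 10: 54 + 146 = 200
Selection 11: 200 + 146 = 346
Selection 12: 346 + 146 = 492
Selection 13: 492 + 146 = 638
Selection 14: 638 + 146 = 784
Selection 15: 784 + 146 = 930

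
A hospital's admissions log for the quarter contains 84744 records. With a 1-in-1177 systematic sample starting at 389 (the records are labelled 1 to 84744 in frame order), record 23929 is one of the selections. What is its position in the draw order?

k = 1177
position = (23929 − 389)/1177 + 1 = 23540/1177 + 1 = 20 + 1 = 21

21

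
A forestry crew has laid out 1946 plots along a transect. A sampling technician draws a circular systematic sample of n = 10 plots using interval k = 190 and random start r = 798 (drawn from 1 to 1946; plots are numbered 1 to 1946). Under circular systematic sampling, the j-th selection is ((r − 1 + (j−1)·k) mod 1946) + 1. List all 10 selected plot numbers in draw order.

Selection 1: 798
Selection 2: 798 + 190 = 988
Selection 3: 988 + 190 = 1178
Selection 4: 1178 + 190 = 1368
Selection 5: 1368 + 190 = 1558
Selection 6: 1558 + 190 = 1748
Selection 7: 1748 + 190 = 1938
Selection 8: 1938 + 190 = 2128 → 2128 − 1946 = 182
Selection 9: 182 + 190 = 372
Selection 10: 372 + 190 = 562

798, 988, 1178, 1368, 1558, 1748, 1938, 182, 372, 562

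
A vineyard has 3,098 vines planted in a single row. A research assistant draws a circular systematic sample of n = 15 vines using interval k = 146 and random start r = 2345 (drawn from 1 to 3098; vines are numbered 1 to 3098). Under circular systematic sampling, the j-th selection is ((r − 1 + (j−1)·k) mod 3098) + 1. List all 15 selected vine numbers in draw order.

2345, 2491, 2637, 2783, 2929, 3075, 123, 269, 415, 561, 707, 853, 999, 1145, 1291

Selection 1: 2345
Selection 2: 2345 + 146 = 2491
Selection 3: 2491 + 146 = 2637
Selection 4: 2637 + 146 = 2783
Selection 5: 2783 + 146 = 2929
Selection 6: 2929 + 146 = 3075
Selection 7: 3075 + 146 = 3221 → 3221 − 3098 = 123
Selection 8: 123 + 146 = 269
Selection 9: 269 + 146 = 415
Selection 10: 415 + 146 = 561
Selection 11: 561 + 146 = 707
Selection 12: 707 + 146 = 853
Selection 13: 853 + 146 = 999
Selection 14: 999 + 146 = 1145
Selection 15: 1145 + 146 = 1291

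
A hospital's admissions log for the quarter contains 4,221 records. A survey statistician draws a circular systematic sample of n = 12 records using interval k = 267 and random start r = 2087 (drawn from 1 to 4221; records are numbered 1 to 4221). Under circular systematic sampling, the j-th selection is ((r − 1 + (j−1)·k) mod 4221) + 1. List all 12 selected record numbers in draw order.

2087, 2354, 2621, 2888, 3155, 3422, 3689, 3956, 2, 269, 536, 803

Selection 1: 2087
Selection 2: 2087 + 267 = 2354
Selection 3: 2354 + 267 = 2621
Selection 4: 2621 + 267 = 2888
Selection 5: 2888 + 267 = 3155
Selection 6: 3155 + 267 = 3422
Selection 7: 3422 + 267 = 3689
Selection 8: 3689 + 267 = 3956
Selection 9: 3956 + 267 = 4223 → 4223 − 4221 = 2
Selection 10: 2 + 267 = 269
Selection 11: 269 + 267 = 536
Selection 12: 536 + 267 = 803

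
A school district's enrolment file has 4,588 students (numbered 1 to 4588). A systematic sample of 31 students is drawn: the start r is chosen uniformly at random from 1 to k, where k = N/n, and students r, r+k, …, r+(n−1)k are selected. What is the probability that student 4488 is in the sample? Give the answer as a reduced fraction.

k = 4588/31 = 148.
Student 4488 is selected iff r ≡ 4488 (mod 148); exactly one such r in {1,…,148}.
Inclusion probability = 1/148.

1/148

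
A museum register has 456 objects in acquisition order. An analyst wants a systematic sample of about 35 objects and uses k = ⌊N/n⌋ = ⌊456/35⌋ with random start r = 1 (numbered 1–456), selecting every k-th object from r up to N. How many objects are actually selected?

36

k = ⌊456/35⌋ = 13
Achieved size = ⌊(456 − 1)/13⌋ + 1 = ⌊455/13⌋ + 1 = 35 + 1 = 36
(last selection: 1 + 35×13 = 456 ≤ 456; next would be 469 > 456)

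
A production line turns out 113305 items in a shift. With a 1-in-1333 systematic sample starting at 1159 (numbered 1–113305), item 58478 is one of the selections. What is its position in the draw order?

k = 1333
position = (58478 − 1159)/1333 + 1 = 57319/1333 + 1 = 43 + 1 = 44

44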